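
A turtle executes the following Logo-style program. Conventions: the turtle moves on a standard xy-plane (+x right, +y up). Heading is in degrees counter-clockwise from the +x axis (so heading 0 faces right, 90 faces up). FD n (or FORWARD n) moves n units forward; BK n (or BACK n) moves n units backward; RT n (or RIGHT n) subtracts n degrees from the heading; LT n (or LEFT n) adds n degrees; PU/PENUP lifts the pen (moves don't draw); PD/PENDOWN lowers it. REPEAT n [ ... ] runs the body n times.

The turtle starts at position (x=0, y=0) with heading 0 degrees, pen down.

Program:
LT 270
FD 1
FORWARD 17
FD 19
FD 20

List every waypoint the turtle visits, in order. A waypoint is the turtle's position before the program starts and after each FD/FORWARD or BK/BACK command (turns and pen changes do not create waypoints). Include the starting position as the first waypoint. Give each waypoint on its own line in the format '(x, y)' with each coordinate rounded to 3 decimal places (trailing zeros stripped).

Answer: (0, 0)
(0, -1)
(0, -18)
(0, -37)
(0, -57)

Derivation:
Executing turtle program step by step:
Start: pos=(0,0), heading=0, pen down
LT 270: heading 0 -> 270
FD 1: (0,0) -> (0,-1) [heading=270, draw]
FD 17: (0,-1) -> (0,-18) [heading=270, draw]
FD 19: (0,-18) -> (0,-37) [heading=270, draw]
FD 20: (0,-37) -> (0,-57) [heading=270, draw]
Final: pos=(0,-57), heading=270, 4 segment(s) drawn
Waypoints (5 total):
(0, 0)
(0, -1)
(0, -18)
(0, -37)
(0, -57)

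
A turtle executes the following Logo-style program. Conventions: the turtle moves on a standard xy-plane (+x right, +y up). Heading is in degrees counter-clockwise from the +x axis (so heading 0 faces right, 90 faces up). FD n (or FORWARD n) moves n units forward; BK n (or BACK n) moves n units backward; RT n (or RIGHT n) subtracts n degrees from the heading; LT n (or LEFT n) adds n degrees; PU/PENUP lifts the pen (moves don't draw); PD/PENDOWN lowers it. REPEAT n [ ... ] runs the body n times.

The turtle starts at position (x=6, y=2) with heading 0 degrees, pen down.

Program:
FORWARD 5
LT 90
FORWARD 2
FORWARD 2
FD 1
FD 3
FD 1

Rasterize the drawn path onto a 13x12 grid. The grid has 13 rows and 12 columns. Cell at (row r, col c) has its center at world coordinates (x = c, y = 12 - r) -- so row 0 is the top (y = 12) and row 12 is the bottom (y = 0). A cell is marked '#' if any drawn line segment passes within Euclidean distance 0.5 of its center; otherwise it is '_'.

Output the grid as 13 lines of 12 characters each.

Segment 0: (6,2) -> (11,2)
Segment 1: (11,2) -> (11,4)
Segment 2: (11,4) -> (11,6)
Segment 3: (11,6) -> (11,7)
Segment 4: (11,7) -> (11,10)
Segment 5: (11,10) -> (11,11)

Answer: ____________
___________#
___________#
___________#
___________#
___________#
___________#
___________#
___________#
___________#
______######
____________
____________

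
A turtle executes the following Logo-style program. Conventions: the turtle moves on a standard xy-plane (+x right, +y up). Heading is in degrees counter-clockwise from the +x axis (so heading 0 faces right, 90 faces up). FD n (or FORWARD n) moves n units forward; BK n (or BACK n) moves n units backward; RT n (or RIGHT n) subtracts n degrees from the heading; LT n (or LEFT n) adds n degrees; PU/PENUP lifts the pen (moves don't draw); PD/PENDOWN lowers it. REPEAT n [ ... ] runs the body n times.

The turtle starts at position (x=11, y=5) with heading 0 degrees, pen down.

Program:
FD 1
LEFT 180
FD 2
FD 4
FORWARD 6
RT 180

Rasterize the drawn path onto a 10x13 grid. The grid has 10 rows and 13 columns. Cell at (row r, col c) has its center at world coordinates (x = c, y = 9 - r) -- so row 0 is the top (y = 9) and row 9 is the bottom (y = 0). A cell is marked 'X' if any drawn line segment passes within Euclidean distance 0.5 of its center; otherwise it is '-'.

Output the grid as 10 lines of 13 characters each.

Answer: -------------
-------------
-------------
-------------
XXXXXXXXXXXXX
-------------
-------------
-------------
-------------
-------------

Derivation:
Segment 0: (11,5) -> (12,5)
Segment 1: (12,5) -> (10,5)
Segment 2: (10,5) -> (6,5)
Segment 3: (6,5) -> (0,5)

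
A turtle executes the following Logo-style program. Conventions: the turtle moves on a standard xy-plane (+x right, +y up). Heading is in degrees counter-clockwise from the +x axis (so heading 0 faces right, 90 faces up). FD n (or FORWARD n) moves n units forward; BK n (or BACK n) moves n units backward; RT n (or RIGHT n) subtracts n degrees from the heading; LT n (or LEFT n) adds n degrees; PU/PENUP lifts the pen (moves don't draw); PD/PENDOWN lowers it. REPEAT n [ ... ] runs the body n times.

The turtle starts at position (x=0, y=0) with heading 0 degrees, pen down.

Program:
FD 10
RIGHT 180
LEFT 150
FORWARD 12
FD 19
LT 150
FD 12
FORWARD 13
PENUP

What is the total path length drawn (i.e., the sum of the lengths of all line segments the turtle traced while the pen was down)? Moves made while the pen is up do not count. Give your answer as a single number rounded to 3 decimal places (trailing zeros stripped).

Executing turtle program step by step:
Start: pos=(0,0), heading=0, pen down
FD 10: (0,0) -> (10,0) [heading=0, draw]
RT 180: heading 0 -> 180
LT 150: heading 180 -> 330
FD 12: (10,0) -> (20.392,-6) [heading=330, draw]
FD 19: (20.392,-6) -> (36.847,-15.5) [heading=330, draw]
LT 150: heading 330 -> 120
FD 12: (36.847,-15.5) -> (30.847,-5.108) [heading=120, draw]
FD 13: (30.847,-5.108) -> (24.347,6.151) [heading=120, draw]
PU: pen up
Final: pos=(24.347,6.151), heading=120, 5 segment(s) drawn

Segment lengths:
  seg 1: (0,0) -> (10,0), length = 10
  seg 2: (10,0) -> (20.392,-6), length = 12
  seg 3: (20.392,-6) -> (36.847,-15.5), length = 19
  seg 4: (36.847,-15.5) -> (30.847,-5.108), length = 12
  seg 5: (30.847,-5.108) -> (24.347,6.151), length = 13
Total = 66

Answer: 66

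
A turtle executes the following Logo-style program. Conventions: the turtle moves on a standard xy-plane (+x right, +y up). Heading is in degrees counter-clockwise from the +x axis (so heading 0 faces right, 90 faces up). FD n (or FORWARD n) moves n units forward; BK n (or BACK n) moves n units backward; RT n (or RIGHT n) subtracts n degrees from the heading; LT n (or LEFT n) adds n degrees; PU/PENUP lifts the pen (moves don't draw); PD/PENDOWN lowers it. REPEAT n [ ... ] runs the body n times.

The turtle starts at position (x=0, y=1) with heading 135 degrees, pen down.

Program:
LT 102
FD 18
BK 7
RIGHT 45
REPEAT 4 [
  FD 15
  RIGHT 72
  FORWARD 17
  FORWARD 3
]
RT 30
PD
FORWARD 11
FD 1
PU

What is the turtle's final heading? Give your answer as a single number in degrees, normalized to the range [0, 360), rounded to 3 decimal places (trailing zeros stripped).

Executing turtle program step by step:
Start: pos=(0,1), heading=135, pen down
LT 102: heading 135 -> 237
FD 18: (0,1) -> (-9.804,-14.096) [heading=237, draw]
BK 7: (-9.804,-14.096) -> (-5.991,-8.225) [heading=237, draw]
RT 45: heading 237 -> 192
REPEAT 4 [
  -- iteration 1/4 --
  FD 15: (-5.991,-8.225) -> (-20.663,-11.344) [heading=192, draw]
  RT 72: heading 192 -> 120
  FD 17: (-20.663,-11.344) -> (-29.163,3.378) [heading=120, draw]
  FD 3: (-29.163,3.378) -> (-30.663,5.976) [heading=120, draw]
  -- iteration 2/4 --
  FD 15: (-30.663,5.976) -> (-38.163,18.967) [heading=120, draw]
  RT 72: heading 120 -> 48
  FD 17: (-38.163,18.967) -> (-26.788,31.6) [heading=48, draw]
  FD 3: (-26.788,31.6) -> (-24.781,33.83) [heading=48, draw]
  -- iteration 3/4 --
  FD 15: (-24.781,33.83) -> (-14.744,44.977) [heading=48, draw]
  RT 72: heading 48 -> 336
  FD 17: (-14.744,44.977) -> (0.787,38.062) [heading=336, draw]
  FD 3: (0.787,38.062) -> (3.527,36.842) [heading=336, draw]
  -- iteration 4/4 --
  FD 15: (3.527,36.842) -> (17.23,30.741) [heading=336, draw]
  RT 72: heading 336 -> 264
  FD 17: (17.23,30.741) -> (15.453,13.834) [heading=264, draw]
  FD 3: (15.453,13.834) -> (15.14,10.851) [heading=264, draw]
]
RT 30: heading 264 -> 234
PD: pen down
FD 11: (15.14,10.851) -> (8.674,1.951) [heading=234, draw]
FD 1: (8.674,1.951) -> (8.086,1.142) [heading=234, draw]
PU: pen up
Final: pos=(8.086,1.142), heading=234, 16 segment(s) drawn

Answer: 234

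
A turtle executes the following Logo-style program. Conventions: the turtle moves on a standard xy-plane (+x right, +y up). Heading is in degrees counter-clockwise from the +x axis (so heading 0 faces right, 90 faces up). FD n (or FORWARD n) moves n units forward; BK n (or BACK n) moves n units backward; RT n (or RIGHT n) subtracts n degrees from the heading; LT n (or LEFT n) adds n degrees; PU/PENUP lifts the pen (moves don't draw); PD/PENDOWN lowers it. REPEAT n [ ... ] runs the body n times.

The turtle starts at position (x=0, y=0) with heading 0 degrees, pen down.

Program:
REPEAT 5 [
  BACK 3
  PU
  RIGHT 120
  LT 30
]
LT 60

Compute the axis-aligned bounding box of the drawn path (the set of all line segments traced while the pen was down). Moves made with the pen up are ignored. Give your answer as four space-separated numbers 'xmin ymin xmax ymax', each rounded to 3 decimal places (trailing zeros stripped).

Answer: -3 0 0 0

Derivation:
Executing turtle program step by step:
Start: pos=(0,0), heading=0, pen down
REPEAT 5 [
  -- iteration 1/5 --
  BK 3: (0,0) -> (-3,0) [heading=0, draw]
  PU: pen up
  RT 120: heading 0 -> 240
  LT 30: heading 240 -> 270
  -- iteration 2/5 --
  BK 3: (-3,0) -> (-3,3) [heading=270, move]
  PU: pen up
  RT 120: heading 270 -> 150
  LT 30: heading 150 -> 180
  -- iteration 3/5 --
  BK 3: (-3,3) -> (0,3) [heading=180, move]
  PU: pen up
  RT 120: heading 180 -> 60
  LT 30: heading 60 -> 90
  -- iteration 4/5 --
  BK 3: (0,3) -> (0,0) [heading=90, move]
  PU: pen up
  RT 120: heading 90 -> 330
  LT 30: heading 330 -> 0
  -- iteration 5/5 --
  BK 3: (0,0) -> (-3,0) [heading=0, move]
  PU: pen up
  RT 120: heading 0 -> 240
  LT 30: heading 240 -> 270
]
LT 60: heading 270 -> 330
Final: pos=(-3,0), heading=330, 1 segment(s) drawn

Segment endpoints: x in {-3, 0}, y in {0}
xmin=-3, ymin=0, xmax=0, ymax=0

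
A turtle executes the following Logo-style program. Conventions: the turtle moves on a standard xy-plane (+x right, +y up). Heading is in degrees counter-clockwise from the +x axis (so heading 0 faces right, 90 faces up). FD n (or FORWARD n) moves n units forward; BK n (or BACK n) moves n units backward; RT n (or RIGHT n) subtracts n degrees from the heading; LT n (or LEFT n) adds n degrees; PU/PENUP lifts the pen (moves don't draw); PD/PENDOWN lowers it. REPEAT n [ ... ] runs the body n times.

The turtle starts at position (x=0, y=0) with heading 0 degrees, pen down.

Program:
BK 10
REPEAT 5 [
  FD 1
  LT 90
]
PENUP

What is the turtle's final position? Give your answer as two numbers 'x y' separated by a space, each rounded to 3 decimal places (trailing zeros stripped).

Answer: -9 0

Derivation:
Executing turtle program step by step:
Start: pos=(0,0), heading=0, pen down
BK 10: (0,0) -> (-10,0) [heading=0, draw]
REPEAT 5 [
  -- iteration 1/5 --
  FD 1: (-10,0) -> (-9,0) [heading=0, draw]
  LT 90: heading 0 -> 90
  -- iteration 2/5 --
  FD 1: (-9,0) -> (-9,1) [heading=90, draw]
  LT 90: heading 90 -> 180
  -- iteration 3/5 --
  FD 1: (-9,1) -> (-10,1) [heading=180, draw]
  LT 90: heading 180 -> 270
  -- iteration 4/5 --
  FD 1: (-10,1) -> (-10,0) [heading=270, draw]
  LT 90: heading 270 -> 0
  -- iteration 5/5 --
  FD 1: (-10,0) -> (-9,0) [heading=0, draw]
  LT 90: heading 0 -> 90
]
PU: pen up
Final: pos=(-9,0), heading=90, 6 segment(s) drawn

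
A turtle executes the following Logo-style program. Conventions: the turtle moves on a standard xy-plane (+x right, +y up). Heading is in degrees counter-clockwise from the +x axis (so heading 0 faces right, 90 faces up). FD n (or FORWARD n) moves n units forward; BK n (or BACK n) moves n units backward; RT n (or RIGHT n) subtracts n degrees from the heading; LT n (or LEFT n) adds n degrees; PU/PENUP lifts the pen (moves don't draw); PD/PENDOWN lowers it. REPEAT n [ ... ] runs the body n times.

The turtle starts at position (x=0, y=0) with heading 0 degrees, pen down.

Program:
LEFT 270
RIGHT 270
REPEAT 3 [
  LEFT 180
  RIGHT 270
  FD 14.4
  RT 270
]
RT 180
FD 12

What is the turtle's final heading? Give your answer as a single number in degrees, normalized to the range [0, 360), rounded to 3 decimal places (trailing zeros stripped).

Executing turtle program step by step:
Start: pos=(0,0), heading=0, pen down
LT 270: heading 0 -> 270
RT 270: heading 270 -> 0
REPEAT 3 [
  -- iteration 1/3 --
  LT 180: heading 0 -> 180
  RT 270: heading 180 -> 270
  FD 14.4: (0,0) -> (0,-14.4) [heading=270, draw]
  RT 270: heading 270 -> 0
  -- iteration 2/3 --
  LT 180: heading 0 -> 180
  RT 270: heading 180 -> 270
  FD 14.4: (0,-14.4) -> (0,-28.8) [heading=270, draw]
  RT 270: heading 270 -> 0
  -- iteration 3/3 --
  LT 180: heading 0 -> 180
  RT 270: heading 180 -> 270
  FD 14.4: (0,-28.8) -> (0,-43.2) [heading=270, draw]
  RT 270: heading 270 -> 0
]
RT 180: heading 0 -> 180
FD 12: (0,-43.2) -> (-12,-43.2) [heading=180, draw]
Final: pos=(-12,-43.2), heading=180, 4 segment(s) drawn

Answer: 180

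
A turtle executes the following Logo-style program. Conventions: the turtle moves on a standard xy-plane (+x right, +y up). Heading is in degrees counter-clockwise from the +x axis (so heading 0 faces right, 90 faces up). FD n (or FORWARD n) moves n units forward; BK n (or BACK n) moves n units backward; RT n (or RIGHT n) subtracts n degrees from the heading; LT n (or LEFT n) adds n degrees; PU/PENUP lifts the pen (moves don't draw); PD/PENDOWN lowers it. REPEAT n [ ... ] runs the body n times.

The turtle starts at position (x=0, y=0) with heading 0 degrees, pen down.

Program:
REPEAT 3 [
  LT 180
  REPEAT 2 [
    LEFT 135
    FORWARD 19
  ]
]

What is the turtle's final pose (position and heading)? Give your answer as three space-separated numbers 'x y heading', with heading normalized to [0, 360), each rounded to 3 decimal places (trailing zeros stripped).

Executing turtle program step by step:
Start: pos=(0,0), heading=0, pen down
REPEAT 3 [
  -- iteration 1/3 --
  LT 180: heading 0 -> 180
  REPEAT 2 [
    -- iteration 1/2 --
    LT 135: heading 180 -> 315
    FD 19: (0,0) -> (13.435,-13.435) [heading=315, draw]
    -- iteration 2/2 --
    LT 135: heading 315 -> 90
    FD 19: (13.435,-13.435) -> (13.435,5.565) [heading=90, draw]
  ]
  -- iteration 2/3 --
  LT 180: heading 90 -> 270
  REPEAT 2 [
    -- iteration 1/2 --
    LT 135: heading 270 -> 45
    FD 19: (13.435,5.565) -> (26.87,19) [heading=45, draw]
    -- iteration 2/2 --
    LT 135: heading 45 -> 180
    FD 19: (26.87,19) -> (7.87,19) [heading=180, draw]
  ]
  -- iteration 3/3 --
  LT 180: heading 180 -> 0
  REPEAT 2 [
    -- iteration 1/2 --
    LT 135: heading 0 -> 135
    FD 19: (7.87,19) -> (-5.565,32.435) [heading=135, draw]
    -- iteration 2/2 --
    LT 135: heading 135 -> 270
    FD 19: (-5.565,32.435) -> (-5.565,13.435) [heading=270, draw]
  ]
]
Final: pos=(-5.565,13.435), heading=270, 6 segment(s) drawn

Answer: -5.565 13.435 270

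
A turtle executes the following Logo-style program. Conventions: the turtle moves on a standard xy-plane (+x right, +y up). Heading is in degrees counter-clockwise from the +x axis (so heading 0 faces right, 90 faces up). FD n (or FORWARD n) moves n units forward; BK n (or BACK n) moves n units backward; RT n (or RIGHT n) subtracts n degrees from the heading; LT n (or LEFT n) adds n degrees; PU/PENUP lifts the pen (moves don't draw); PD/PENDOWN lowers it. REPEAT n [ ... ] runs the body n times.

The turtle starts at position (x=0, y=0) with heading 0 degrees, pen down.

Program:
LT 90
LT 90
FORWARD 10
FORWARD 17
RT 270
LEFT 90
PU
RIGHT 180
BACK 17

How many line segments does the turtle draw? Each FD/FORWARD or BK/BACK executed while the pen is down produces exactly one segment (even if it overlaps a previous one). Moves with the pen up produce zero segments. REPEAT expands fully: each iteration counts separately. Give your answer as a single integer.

Executing turtle program step by step:
Start: pos=(0,0), heading=0, pen down
LT 90: heading 0 -> 90
LT 90: heading 90 -> 180
FD 10: (0,0) -> (-10,0) [heading=180, draw]
FD 17: (-10,0) -> (-27,0) [heading=180, draw]
RT 270: heading 180 -> 270
LT 90: heading 270 -> 0
PU: pen up
RT 180: heading 0 -> 180
BK 17: (-27,0) -> (-10,0) [heading=180, move]
Final: pos=(-10,0), heading=180, 2 segment(s) drawn
Segments drawn: 2

Answer: 2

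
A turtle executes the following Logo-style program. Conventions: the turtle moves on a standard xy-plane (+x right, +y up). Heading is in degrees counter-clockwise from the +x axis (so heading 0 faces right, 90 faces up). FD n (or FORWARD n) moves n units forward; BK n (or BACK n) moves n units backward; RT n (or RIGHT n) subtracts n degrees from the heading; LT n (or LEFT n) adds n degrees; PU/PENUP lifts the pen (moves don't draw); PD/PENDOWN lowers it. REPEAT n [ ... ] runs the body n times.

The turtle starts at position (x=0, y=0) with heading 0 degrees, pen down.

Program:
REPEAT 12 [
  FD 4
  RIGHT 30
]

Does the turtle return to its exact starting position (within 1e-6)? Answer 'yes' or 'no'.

Executing turtle program step by step:
Start: pos=(0,0), heading=0, pen down
REPEAT 12 [
  -- iteration 1/12 --
  FD 4: (0,0) -> (4,0) [heading=0, draw]
  RT 30: heading 0 -> 330
  -- iteration 2/12 --
  FD 4: (4,0) -> (7.464,-2) [heading=330, draw]
  RT 30: heading 330 -> 300
  -- iteration 3/12 --
  FD 4: (7.464,-2) -> (9.464,-5.464) [heading=300, draw]
  RT 30: heading 300 -> 270
  -- iteration 4/12 --
  FD 4: (9.464,-5.464) -> (9.464,-9.464) [heading=270, draw]
  RT 30: heading 270 -> 240
  -- iteration 5/12 --
  FD 4: (9.464,-9.464) -> (7.464,-12.928) [heading=240, draw]
  RT 30: heading 240 -> 210
  -- iteration 6/12 --
  FD 4: (7.464,-12.928) -> (4,-14.928) [heading=210, draw]
  RT 30: heading 210 -> 180
  -- iteration 7/12 --
  FD 4: (4,-14.928) -> (0,-14.928) [heading=180, draw]
  RT 30: heading 180 -> 150
  -- iteration 8/12 --
  FD 4: (0,-14.928) -> (-3.464,-12.928) [heading=150, draw]
  RT 30: heading 150 -> 120
  -- iteration 9/12 --
  FD 4: (-3.464,-12.928) -> (-5.464,-9.464) [heading=120, draw]
  RT 30: heading 120 -> 90
  -- iteration 10/12 --
  FD 4: (-5.464,-9.464) -> (-5.464,-5.464) [heading=90, draw]
  RT 30: heading 90 -> 60
  -- iteration 11/12 --
  FD 4: (-5.464,-5.464) -> (-3.464,-2) [heading=60, draw]
  RT 30: heading 60 -> 30
  -- iteration 12/12 --
  FD 4: (-3.464,-2) -> (0,0) [heading=30, draw]
  RT 30: heading 30 -> 0
]
Final: pos=(0,0), heading=0, 12 segment(s) drawn

Start position: (0, 0)
Final position: (0, 0)
Distance = 0; < 1e-6 -> CLOSED

Answer: yes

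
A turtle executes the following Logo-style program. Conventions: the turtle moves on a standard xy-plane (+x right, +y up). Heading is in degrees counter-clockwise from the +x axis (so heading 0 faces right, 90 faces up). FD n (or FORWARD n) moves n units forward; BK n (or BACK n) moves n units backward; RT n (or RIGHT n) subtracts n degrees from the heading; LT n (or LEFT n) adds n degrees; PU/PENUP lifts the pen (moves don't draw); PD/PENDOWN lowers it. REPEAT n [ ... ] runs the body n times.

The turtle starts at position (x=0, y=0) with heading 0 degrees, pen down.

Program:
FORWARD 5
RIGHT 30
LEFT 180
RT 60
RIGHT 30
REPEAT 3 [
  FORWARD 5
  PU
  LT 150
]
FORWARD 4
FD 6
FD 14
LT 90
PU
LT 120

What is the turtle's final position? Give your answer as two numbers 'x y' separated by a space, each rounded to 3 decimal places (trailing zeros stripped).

Executing turtle program step by step:
Start: pos=(0,0), heading=0, pen down
FD 5: (0,0) -> (5,0) [heading=0, draw]
RT 30: heading 0 -> 330
LT 180: heading 330 -> 150
RT 60: heading 150 -> 90
RT 30: heading 90 -> 60
REPEAT 3 [
  -- iteration 1/3 --
  FD 5: (5,0) -> (7.5,4.33) [heading=60, draw]
  PU: pen up
  LT 150: heading 60 -> 210
  -- iteration 2/3 --
  FD 5: (7.5,4.33) -> (3.17,1.83) [heading=210, move]
  PU: pen up
  LT 150: heading 210 -> 0
  -- iteration 3/3 --
  FD 5: (3.17,1.83) -> (8.17,1.83) [heading=0, move]
  PU: pen up
  LT 150: heading 0 -> 150
]
FD 4: (8.17,1.83) -> (4.706,3.83) [heading=150, move]
FD 6: (4.706,3.83) -> (-0.49,6.83) [heading=150, move]
FD 14: (-0.49,6.83) -> (-12.615,13.83) [heading=150, move]
LT 90: heading 150 -> 240
PU: pen up
LT 120: heading 240 -> 0
Final: pos=(-12.615,13.83), heading=0, 2 segment(s) drawn

Answer: -12.615 13.83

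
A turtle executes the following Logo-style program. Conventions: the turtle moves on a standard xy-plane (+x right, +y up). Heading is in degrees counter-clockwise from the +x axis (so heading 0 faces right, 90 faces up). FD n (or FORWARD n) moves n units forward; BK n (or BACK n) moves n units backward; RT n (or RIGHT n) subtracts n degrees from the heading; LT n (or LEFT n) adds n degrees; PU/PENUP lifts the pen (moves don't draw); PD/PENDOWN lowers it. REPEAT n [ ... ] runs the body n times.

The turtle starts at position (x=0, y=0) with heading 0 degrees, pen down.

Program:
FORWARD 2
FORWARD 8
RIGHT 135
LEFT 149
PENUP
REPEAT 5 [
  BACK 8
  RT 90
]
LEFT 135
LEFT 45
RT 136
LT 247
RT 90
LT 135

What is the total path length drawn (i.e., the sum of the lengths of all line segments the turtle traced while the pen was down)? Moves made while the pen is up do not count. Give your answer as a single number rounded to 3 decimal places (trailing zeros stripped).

Answer: 10

Derivation:
Executing turtle program step by step:
Start: pos=(0,0), heading=0, pen down
FD 2: (0,0) -> (2,0) [heading=0, draw]
FD 8: (2,0) -> (10,0) [heading=0, draw]
RT 135: heading 0 -> 225
LT 149: heading 225 -> 14
PU: pen up
REPEAT 5 [
  -- iteration 1/5 --
  BK 8: (10,0) -> (2.238,-1.935) [heading=14, move]
  RT 90: heading 14 -> 284
  -- iteration 2/5 --
  BK 8: (2.238,-1.935) -> (0.302,5.827) [heading=284, move]
  RT 90: heading 284 -> 194
  -- iteration 3/5 --
  BK 8: (0.302,5.827) -> (8.065,7.762) [heading=194, move]
  RT 90: heading 194 -> 104
  -- iteration 4/5 --
  BK 8: (8.065,7.762) -> (10,0) [heading=104, move]
  RT 90: heading 104 -> 14
  -- iteration 5/5 --
  BK 8: (10,0) -> (2.238,-1.935) [heading=14, move]
  RT 90: heading 14 -> 284
]
LT 135: heading 284 -> 59
LT 45: heading 59 -> 104
RT 136: heading 104 -> 328
LT 247: heading 328 -> 215
RT 90: heading 215 -> 125
LT 135: heading 125 -> 260
Final: pos=(2.238,-1.935), heading=260, 2 segment(s) drawn

Segment lengths:
  seg 1: (0,0) -> (2,0), length = 2
  seg 2: (2,0) -> (10,0), length = 8
Total = 10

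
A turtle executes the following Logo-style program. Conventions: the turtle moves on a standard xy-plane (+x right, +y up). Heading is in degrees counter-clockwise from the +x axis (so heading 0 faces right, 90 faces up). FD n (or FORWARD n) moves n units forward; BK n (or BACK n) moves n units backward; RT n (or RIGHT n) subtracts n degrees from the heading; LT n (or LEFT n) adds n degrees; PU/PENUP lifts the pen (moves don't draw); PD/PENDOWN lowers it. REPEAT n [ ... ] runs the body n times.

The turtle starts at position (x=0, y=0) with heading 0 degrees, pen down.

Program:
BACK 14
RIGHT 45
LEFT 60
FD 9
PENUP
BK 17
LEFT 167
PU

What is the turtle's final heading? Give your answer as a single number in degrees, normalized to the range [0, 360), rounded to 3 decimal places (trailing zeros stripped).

Answer: 182

Derivation:
Executing turtle program step by step:
Start: pos=(0,0), heading=0, pen down
BK 14: (0,0) -> (-14,0) [heading=0, draw]
RT 45: heading 0 -> 315
LT 60: heading 315 -> 15
FD 9: (-14,0) -> (-5.307,2.329) [heading=15, draw]
PU: pen up
BK 17: (-5.307,2.329) -> (-21.727,-2.071) [heading=15, move]
LT 167: heading 15 -> 182
PU: pen up
Final: pos=(-21.727,-2.071), heading=182, 2 segment(s) drawn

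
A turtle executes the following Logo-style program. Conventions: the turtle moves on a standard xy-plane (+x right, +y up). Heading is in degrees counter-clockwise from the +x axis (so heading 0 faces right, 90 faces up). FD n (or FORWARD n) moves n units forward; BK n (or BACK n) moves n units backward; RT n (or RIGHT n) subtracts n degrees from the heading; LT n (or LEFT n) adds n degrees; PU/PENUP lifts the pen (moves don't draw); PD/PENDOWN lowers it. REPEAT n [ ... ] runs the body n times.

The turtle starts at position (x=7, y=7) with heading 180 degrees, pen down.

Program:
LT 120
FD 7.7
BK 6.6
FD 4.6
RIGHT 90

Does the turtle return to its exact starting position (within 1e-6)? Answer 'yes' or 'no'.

Executing turtle program step by step:
Start: pos=(7,7), heading=180, pen down
LT 120: heading 180 -> 300
FD 7.7: (7,7) -> (10.85,0.332) [heading=300, draw]
BK 6.6: (10.85,0.332) -> (7.55,6.047) [heading=300, draw]
FD 4.6: (7.55,6.047) -> (9.85,2.064) [heading=300, draw]
RT 90: heading 300 -> 210
Final: pos=(9.85,2.064), heading=210, 3 segment(s) drawn

Start position: (7, 7)
Final position: (9.85, 2.064)
Distance = 5.7; >= 1e-6 -> NOT closed

Answer: no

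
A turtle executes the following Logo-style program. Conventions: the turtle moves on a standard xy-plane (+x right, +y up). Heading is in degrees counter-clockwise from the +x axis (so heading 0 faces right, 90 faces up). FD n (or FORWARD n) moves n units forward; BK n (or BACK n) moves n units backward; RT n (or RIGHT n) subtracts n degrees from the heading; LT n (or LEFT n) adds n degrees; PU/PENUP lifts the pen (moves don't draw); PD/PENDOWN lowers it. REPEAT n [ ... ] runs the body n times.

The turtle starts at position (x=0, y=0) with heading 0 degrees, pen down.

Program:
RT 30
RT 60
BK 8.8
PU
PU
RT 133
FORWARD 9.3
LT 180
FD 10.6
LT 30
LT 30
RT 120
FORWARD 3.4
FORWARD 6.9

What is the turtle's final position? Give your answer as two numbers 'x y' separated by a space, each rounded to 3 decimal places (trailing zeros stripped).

Executing turtle program step by step:
Start: pos=(0,0), heading=0, pen down
RT 30: heading 0 -> 330
RT 60: heading 330 -> 270
BK 8.8: (0,0) -> (0,8.8) [heading=270, draw]
PU: pen up
PU: pen up
RT 133: heading 270 -> 137
FD 9.3: (0,8.8) -> (-6.802,15.143) [heading=137, move]
LT 180: heading 137 -> 317
FD 10.6: (-6.802,15.143) -> (0.951,7.913) [heading=317, move]
LT 30: heading 317 -> 347
LT 30: heading 347 -> 17
RT 120: heading 17 -> 257
FD 3.4: (0.951,7.913) -> (0.186,4.601) [heading=257, move]
FD 6.9: (0.186,4.601) -> (-1.366,-2.123) [heading=257, move]
Final: pos=(-1.366,-2.123), heading=257, 1 segment(s) drawn

Answer: -1.366 -2.123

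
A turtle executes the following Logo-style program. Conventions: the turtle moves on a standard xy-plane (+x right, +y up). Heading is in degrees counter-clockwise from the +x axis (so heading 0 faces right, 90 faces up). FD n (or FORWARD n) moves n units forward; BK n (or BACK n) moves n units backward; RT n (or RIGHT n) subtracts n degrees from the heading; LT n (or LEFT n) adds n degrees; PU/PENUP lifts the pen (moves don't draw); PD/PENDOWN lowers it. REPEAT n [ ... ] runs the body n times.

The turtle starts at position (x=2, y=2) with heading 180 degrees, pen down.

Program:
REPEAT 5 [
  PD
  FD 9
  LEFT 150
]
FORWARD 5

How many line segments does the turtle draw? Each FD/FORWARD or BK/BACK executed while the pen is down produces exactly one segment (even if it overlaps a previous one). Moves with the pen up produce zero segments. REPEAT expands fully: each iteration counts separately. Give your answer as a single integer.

Answer: 6

Derivation:
Executing turtle program step by step:
Start: pos=(2,2), heading=180, pen down
REPEAT 5 [
  -- iteration 1/5 --
  PD: pen down
  FD 9: (2,2) -> (-7,2) [heading=180, draw]
  LT 150: heading 180 -> 330
  -- iteration 2/5 --
  PD: pen down
  FD 9: (-7,2) -> (0.794,-2.5) [heading=330, draw]
  LT 150: heading 330 -> 120
  -- iteration 3/5 --
  PD: pen down
  FD 9: (0.794,-2.5) -> (-3.706,5.294) [heading=120, draw]
  LT 150: heading 120 -> 270
  -- iteration 4/5 --
  PD: pen down
  FD 9: (-3.706,5.294) -> (-3.706,-3.706) [heading=270, draw]
  LT 150: heading 270 -> 60
  -- iteration 5/5 --
  PD: pen down
  FD 9: (-3.706,-3.706) -> (0.794,4.088) [heading=60, draw]
  LT 150: heading 60 -> 210
]
FD 5: (0.794,4.088) -> (-3.536,1.588) [heading=210, draw]
Final: pos=(-3.536,1.588), heading=210, 6 segment(s) drawn
Segments drawn: 6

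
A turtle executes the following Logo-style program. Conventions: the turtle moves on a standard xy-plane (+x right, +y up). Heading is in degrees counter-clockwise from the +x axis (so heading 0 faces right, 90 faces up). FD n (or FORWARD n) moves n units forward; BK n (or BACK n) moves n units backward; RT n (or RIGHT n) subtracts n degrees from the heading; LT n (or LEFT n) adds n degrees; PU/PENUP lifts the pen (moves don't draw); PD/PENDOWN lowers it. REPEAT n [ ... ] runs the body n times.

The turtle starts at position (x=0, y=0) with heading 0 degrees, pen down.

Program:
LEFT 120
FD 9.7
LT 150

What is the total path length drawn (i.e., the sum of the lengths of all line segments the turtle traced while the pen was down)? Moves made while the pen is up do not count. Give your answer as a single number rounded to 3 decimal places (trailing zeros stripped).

Answer: 9.7

Derivation:
Executing turtle program step by step:
Start: pos=(0,0), heading=0, pen down
LT 120: heading 0 -> 120
FD 9.7: (0,0) -> (-4.85,8.4) [heading=120, draw]
LT 150: heading 120 -> 270
Final: pos=(-4.85,8.4), heading=270, 1 segment(s) drawn

Segment lengths:
  seg 1: (0,0) -> (-4.85,8.4), length = 9.7
Total = 9.7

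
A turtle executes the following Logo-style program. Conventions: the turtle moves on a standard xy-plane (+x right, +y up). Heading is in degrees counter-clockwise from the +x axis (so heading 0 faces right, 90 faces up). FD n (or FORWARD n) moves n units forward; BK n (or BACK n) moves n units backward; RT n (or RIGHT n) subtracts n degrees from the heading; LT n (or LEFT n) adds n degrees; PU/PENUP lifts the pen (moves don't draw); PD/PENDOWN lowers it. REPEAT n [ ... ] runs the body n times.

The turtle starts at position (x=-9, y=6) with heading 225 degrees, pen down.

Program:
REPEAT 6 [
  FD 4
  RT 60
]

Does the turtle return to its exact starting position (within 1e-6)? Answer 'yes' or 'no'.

Executing turtle program step by step:
Start: pos=(-9,6), heading=225, pen down
REPEAT 6 [
  -- iteration 1/6 --
  FD 4: (-9,6) -> (-11.828,3.172) [heading=225, draw]
  RT 60: heading 225 -> 165
  -- iteration 2/6 --
  FD 4: (-11.828,3.172) -> (-15.692,4.207) [heading=165, draw]
  RT 60: heading 165 -> 105
  -- iteration 3/6 --
  FD 4: (-15.692,4.207) -> (-16.727,8.071) [heading=105, draw]
  RT 60: heading 105 -> 45
  -- iteration 4/6 --
  FD 4: (-16.727,8.071) -> (-13.899,10.899) [heading=45, draw]
  RT 60: heading 45 -> 345
  -- iteration 5/6 --
  FD 4: (-13.899,10.899) -> (-10.035,9.864) [heading=345, draw]
  RT 60: heading 345 -> 285
  -- iteration 6/6 --
  FD 4: (-10.035,9.864) -> (-9,6) [heading=285, draw]
  RT 60: heading 285 -> 225
]
Final: pos=(-9,6), heading=225, 6 segment(s) drawn

Start position: (-9, 6)
Final position: (-9, 6)
Distance = 0; < 1e-6 -> CLOSED

Answer: yes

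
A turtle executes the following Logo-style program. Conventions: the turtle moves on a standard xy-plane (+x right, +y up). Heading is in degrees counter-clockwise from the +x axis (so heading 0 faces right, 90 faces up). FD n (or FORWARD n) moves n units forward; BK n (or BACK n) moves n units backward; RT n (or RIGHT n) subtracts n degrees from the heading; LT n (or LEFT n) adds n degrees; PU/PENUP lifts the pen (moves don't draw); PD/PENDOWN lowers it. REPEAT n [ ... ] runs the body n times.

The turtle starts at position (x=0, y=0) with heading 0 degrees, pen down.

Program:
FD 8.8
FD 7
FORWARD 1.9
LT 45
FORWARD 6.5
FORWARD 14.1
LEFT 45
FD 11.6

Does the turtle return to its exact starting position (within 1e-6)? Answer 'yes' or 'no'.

Answer: no

Derivation:
Executing turtle program step by step:
Start: pos=(0,0), heading=0, pen down
FD 8.8: (0,0) -> (8.8,0) [heading=0, draw]
FD 7: (8.8,0) -> (15.8,0) [heading=0, draw]
FD 1.9: (15.8,0) -> (17.7,0) [heading=0, draw]
LT 45: heading 0 -> 45
FD 6.5: (17.7,0) -> (22.296,4.596) [heading=45, draw]
FD 14.1: (22.296,4.596) -> (32.266,14.566) [heading=45, draw]
LT 45: heading 45 -> 90
FD 11.6: (32.266,14.566) -> (32.266,26.166) [heading=90, draw]
Final: pos=(32.266,26.166), heading=90, 6 segment(s) drawn

Start position: (0, 0)
Final position: (32.266, 26.166)
Distance = 41.543; >= 1e-6 -> NOT closed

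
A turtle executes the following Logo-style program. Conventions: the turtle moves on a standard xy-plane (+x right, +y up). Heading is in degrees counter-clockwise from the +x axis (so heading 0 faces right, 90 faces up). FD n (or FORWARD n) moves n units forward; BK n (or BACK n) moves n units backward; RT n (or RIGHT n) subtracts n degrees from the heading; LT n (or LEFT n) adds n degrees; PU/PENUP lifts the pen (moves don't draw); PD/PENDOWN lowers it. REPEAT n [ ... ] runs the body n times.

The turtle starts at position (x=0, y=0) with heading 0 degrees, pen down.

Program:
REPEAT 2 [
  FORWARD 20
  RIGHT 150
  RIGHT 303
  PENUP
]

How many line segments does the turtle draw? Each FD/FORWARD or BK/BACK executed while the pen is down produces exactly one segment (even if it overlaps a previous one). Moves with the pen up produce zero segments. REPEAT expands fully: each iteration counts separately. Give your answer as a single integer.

Executing turtle program step by step:
Start: pos=(0,0), heading=0, pen down
REPEAT 2 [
  -- iteration 1/2 --
  FD 20: (0,0) -> (20,0) [heading=0, draw]
  RT 150: heading 0 -> 210
  RT 303: heading 210 -> 267
  PU: pen up
  -- iteration 2/2 --
  FD 20: (20,0) -> (18.953,-19.973) [heading=267, move]
  RT 150: heading 267 -> 117
  RT 303: heading 117 -> 174
  PU: pen up
]
Final: pos=(18.953,-19.973), heading=174, 1 segment(s) drawn
Segments drawn: 1

Answer: 1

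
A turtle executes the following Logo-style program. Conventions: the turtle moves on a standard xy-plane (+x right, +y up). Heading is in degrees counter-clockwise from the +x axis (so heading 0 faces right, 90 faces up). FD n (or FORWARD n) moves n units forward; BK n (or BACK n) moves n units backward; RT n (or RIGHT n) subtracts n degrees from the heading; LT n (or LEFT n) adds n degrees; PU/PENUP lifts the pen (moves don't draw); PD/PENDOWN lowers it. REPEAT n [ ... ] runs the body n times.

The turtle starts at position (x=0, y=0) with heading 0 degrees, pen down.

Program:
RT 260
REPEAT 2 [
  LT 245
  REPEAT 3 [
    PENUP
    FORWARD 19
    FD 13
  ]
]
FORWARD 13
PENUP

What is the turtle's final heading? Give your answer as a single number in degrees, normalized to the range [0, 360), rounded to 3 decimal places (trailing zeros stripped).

Executing turtle program step by step:
Start: pos=(0,0), heading=0, pen down
RT 260: heading 0 -> 100
REPEAT 2 [
  -- iteration 1/2 --
  LT 245: heading 100 -> 345
  REPEAT 3 [
    -- iteration 1/3 --
    PU: pen up
    FD 19: (0,0) -> (18.353,-4.918) [heading=345, move]
    FD 13: (18.353,-4.918) -> (30.91,-8.282) [heading=345, move]
    -- iteration 2/3 --
    PU: pen up
    FD 19: (30.91,-8.282) -> (49.262,-13.2) [heading=345, move]
    FD 13: (49.262,-13.2) -> (61.819,-16.564) [heading=345, move]
    -- iteration 3/3 --
    PU: pen up
    FD 19: (61.819,-16.564) -> (80.172,-21.482) [heading=345, move]
    FD 13: (80.172,-21.482) -> (92.729,-24.847) [heading=345, move]
  ]
  -- iteration 2/2 --
  LT 245: heading 345 -> 230
  REPEAT 3 [
    -- iteration 1/3 --
    PU: pen up
    FD 19: (92.729,-24.847) -> (80.516,-39.401) [heading=230, move]
    FD 13: (80.516,-39.401) -> (72.16,-49.36) [heading=230, move]
    -- iteration 2/3 --
    PU: pen up
    FD 19: (72.16,-49.36) -> (59.947,-63.915) [heading=230, move]
    FD 13: (59.947,-63.915) -> (51.59,-73.873) [heading=230, move]
    -- iteration 3/3 --
    PU: pen up
    FD 19: (51.59,-73.873) -> (39.378,-88.428) [heading=230, move]
    FD 13: (39.378,-88.428) -> (31.021,-98.387) [heading=230, move]
  ]
]
FD 13: (31.021,-98.387) -> (22.665,-108.345) [heading=230, move]
PU: pen up
Final: pos=(22.665,-108.345), heading=230, 0 segment(s) drawn

Answer: 230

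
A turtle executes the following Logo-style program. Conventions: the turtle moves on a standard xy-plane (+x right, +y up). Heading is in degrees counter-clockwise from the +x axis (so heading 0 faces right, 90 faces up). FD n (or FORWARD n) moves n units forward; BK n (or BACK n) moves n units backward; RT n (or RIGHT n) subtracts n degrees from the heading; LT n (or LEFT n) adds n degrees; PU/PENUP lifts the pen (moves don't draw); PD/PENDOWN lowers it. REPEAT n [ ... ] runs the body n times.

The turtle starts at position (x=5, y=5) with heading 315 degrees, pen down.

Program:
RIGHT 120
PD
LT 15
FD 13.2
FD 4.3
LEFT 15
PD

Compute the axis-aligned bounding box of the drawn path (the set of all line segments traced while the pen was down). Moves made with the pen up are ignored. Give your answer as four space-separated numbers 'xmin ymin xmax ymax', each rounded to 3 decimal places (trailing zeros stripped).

Answer: -10.155 -3.75 5 5

Derivation:
Executing turtle program step by step:
Start: pos=(5,5), heading=315, pen down
RT 120: heading 315 -> 195
PD: pen down
LT 15: heading 195 -> 210
FD 13.2: (5,5) -> (-6.432,-1.6) [heading=210, draw]
FD 4.3: (-6.432,-1.6) -> (-10.155,-3.75) [heading=210, draw]
LT 15: heading 210 -> 225
PD: pen down
Final: pos=(-10.155,-3.75), heading=225, 2 segment(s) drawn

Segment endpoints: x in {-10.155, -6.432, 5}, y in {-3.75, -1.6, 5}
xmin=-10.155, ymin=-3.75, xmax=5, ymax=5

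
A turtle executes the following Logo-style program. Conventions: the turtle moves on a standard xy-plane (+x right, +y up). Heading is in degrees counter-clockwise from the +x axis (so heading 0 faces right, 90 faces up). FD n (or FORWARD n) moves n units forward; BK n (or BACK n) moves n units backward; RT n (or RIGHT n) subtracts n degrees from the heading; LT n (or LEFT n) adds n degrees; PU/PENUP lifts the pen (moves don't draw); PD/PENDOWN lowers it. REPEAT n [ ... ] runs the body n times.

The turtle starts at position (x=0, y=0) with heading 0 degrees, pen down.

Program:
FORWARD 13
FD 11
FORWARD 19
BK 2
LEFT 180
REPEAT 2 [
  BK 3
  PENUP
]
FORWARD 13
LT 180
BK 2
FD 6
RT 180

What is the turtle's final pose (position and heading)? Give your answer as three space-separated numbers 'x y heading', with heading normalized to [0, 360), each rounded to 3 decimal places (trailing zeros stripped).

Answer: 38 0 180

Derivation:
Executing turtle program step by step:
Start: pos=(0,0), heading=0, pen down
FD 13: (0,0) -> (13,0) [heading=0, draw]
FD 11: (13,0) -> (24,0) [heading=0, draw]
FD 19: (24,0) -> (43,0) [heading=0, draw]
BK 2: (43,0) -> (41,0) [heading=0, draw]
LT 180: heading 0 -> 180
REPEAT 2 [
  -- iteration 1/2 --
  BK 3: (41,0) -> (44,0) [heading=180, draw]
  PU: pen up
  -- iteration 2/2 --
  BK 3: (44,0) -> (47,0) [heading=180, move]
  PU: pen up
]
FD 13: (47,0) -> (34,0) [heading=180, move]
LT 180: heading 180 -> 0
BK 2: (34,0) -> (32,0) [heading=0, move]
FD 6: (32,0) -> (38,0) [heading=0, move]
RT 180: heading 0 -> 180
Final: pos=(38,0), heading=180, 5 segment(s) drawn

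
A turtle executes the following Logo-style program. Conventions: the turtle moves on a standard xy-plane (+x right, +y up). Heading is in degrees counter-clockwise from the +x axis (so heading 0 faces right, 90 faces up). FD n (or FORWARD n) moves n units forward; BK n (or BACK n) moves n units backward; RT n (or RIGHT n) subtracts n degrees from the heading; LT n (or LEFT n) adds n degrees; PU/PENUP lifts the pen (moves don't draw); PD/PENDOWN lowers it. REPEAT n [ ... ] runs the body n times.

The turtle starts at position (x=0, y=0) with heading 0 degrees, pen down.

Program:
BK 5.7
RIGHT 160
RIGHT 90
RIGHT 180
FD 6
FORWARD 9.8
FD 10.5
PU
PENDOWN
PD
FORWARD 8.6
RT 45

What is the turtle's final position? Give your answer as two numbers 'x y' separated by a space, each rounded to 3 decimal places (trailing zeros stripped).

Executing turtle program step by step:
Start: pos=(0,0), heading=0, pen down
BK 5.7: (0,0) -> (-5.7,0) [heading=0, draw]
RT 160: heading 0 -> 200
RT 90: heading 200 -> 110
RT 180: heading 110 -> 290
FD 6: (-5.7,0) -> (-3.648,-5.638) [heading=290, draw]
FD 9.8: (-3.648,-5.638) -> (-0.296,-14.847) [heading=290, draw]
FD 10.5: (-0.296,-14.847) -> (3.295,-24.714) [heading=290, draw]
PU: pen up
PD: pen down
PD: pen down
FD 8.6: (3.295,-24.714) -> (6.237,-32.795) [heading=290, draw]
RT 45: heading 290 -> 245
Final: pos=(6.237,-32.795), heading=245, 5 segment(s) drawn

Answer: 6.237 -32.795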